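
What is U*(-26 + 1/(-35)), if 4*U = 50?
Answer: -4555/14 ≈ -325.36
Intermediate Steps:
U = 25/2 (U = (1/4)*50 = 25/2 ≈ 12.500)
U*(-26 + 1/(-35)) = 25*(-26 + 1/(-35))/2 = 25*(-26 - 1/35)/2 = (25/2)*(-911/35) = -4555/14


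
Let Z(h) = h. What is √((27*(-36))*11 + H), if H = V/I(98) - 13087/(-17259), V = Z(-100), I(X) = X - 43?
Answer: I*√26323757859/1569 ≈ 103.41*I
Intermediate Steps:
I(X) = -43 + X
V = -100
H = -1663/1569 (H = -100/(-43 + 98) - 13087/(-17259) = -100/55 - 13087*(-1/17259) = -100*1/55 + 13087/17259 = -20/11 + 13087/17259 = -1663/1569 ≈ -1.0599)
√((27*(-36))*11 + H) = √((27*(-36))*11 - 1663/1569) = √(-972*11 - 1663/1569) = √(-10692 - 1663/1569) = √(-16777411/1569) = I*√26323757859/1569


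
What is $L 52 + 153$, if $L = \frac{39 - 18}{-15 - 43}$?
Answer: $\frac{3891}{29} \approx 134.17$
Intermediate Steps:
$L = - \frac{21}{58}$ ($L = \frac{21}{-58} = 21 \left(- \frac{1}{58}\right) = - \frac{21}{58} \approx -0.36207$)
$L 52 + 153 = \left(- \frac{21}{58}\right) 52 + 153 = - \frac{546}{29} + 153 = \frac{3891}{29}$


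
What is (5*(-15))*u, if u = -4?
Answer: 300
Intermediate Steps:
(5*(-15))*u = (5*(-15))*(-4) = -75*(-4) = 300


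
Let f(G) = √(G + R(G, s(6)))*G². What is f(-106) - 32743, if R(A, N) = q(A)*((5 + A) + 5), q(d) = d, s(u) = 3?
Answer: -32743 + 11236*√10070 ≈ 1.0948e+6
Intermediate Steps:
R(A, N) = A*(10 + A) (R(A, N) = A*((5 + A) + 5) = A*(10 + A))
f(G) = G²*√(G + G*(10 + G)) (f(G) = √(G + G*(10 + G))*G² = G²*√(G + G*(10 + G)))
f(-106) - 32743 = (-106)²*√(-106*(11 - 106)) - 32743 = 11236*√(-106*(-95)) - 32743 = 11236*√10070 - 32743 = -32743 + 11236*√10070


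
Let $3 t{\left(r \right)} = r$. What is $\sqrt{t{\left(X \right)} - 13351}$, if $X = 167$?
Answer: $\frac{7 i \sqrt{2442}}{3} \approx 115.31 i$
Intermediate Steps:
$t{\left(r \right)} = \frac{r}{3}$
$\sqrt{t{\left(X \right)} - 13351} = \sqrt{\frac{1}{3} \cdot 167 - 13351} = \sqrt{\frac{167}{3} - 13351} = \sqrt{- \frac{39886}{3}} = \frac{7 i \sqrt{2442}}{3}$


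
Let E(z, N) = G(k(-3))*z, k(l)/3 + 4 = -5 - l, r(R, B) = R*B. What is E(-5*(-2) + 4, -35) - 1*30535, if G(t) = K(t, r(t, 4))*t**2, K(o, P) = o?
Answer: -112183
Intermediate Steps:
r(R, B) = B*R
k(l) = -27 - 3*l (k(l) = -12 + 3*(-5 - l) = -12 + (-15 - 3*l) = -27 - 3*l)
G(t) = t**3 (G(t) = t*t**2 = t**3)
E(z, N) = -5832*z (E(z, N) = (-27 - 3*(-3))**3*z = (-27 + 9)**3*z = (-18)**3*z = -5832*z)
E(-5*(-2) + 4, -35) - 1*30535 = -5832*(-5*(-2) + 4) - 1*30535 = -5832*(10 + 4) - 30535 = -5832*14 - 30535 = -81648 - 30535 = -112183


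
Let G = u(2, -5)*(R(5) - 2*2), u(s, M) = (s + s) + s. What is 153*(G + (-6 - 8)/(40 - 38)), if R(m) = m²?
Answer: 18207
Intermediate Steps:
u(s, M) = 3*s (u(s, M) = 2*s + s = 3*s)
G = 126 (G = (3*2)*(5² - 2*2) = 6*(25 - 4) = 6*21 = 126)
153*(G + (-6 - 8)/(40 - 38)) = 153*(126 + (-6 - 8)/(40 - 38)) = 153*(126 - 14/2) = 153*(126 - 14*½) = 153*(126 - 7) = 153*119 = 18207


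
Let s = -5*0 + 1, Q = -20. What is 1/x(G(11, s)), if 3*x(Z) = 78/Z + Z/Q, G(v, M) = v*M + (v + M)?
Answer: 1380/1031 ≈ 1.3385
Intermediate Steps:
s = 1 (s = 0 + 1 = 1)
G(v, M) = M + v + M*v (G(v, M) = M*v + (M + v) = M + v + M*v)
x(Z) = 26/Z - Z/60 (x(Z) = (78/Z + Z/(-20))/3 = (78/Z + Z*(-1/20))/3 = (78/Z - Z/20)/3 = 26/Z - Z/60)
1/x(G(11, s)) = 1/(26/(1 + 11 + 1*11) - (1 + 11 + 1*11)/60) = 1/(26/(1 + 11 + 11) - (1 + 11 + 11)/60) = 1/(26/23 - 1/60*23) = 1/(26*(1/23) - 23/60) = 1/(26/23 - 23/60) = 1/(1031/1380) = 1380/1031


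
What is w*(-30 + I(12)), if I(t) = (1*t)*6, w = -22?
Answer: -924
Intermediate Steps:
I(t) = 6*t (I(t) = t*6 = 6*t)
w*(-30 + I(12)) = -22*(-30 + 6*12) = -22*(-30 + 72) = -22*42 = -924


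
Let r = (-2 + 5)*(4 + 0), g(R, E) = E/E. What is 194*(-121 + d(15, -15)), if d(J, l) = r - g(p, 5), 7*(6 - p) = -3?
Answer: -21340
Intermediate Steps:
p = 45/7 (p = 6 - ⅐*(-3) = 6 + 3/7 = 45/7 ≈ 6.4286)
g(R, E) = 1
r = 12 (r = 3*4 = 12)
d(J, l) = 11 (d(J, l) = 12 - 1*1 = 12 - 1 = 11)
194*(-121 + d(15, -15)) = 194*(-121 + 11) = 194*(-110) = -21340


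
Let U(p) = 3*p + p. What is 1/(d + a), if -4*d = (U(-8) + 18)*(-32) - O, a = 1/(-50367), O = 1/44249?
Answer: -8914757532/998452970213 ≈ -0.0089286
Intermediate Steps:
U(p) = 4*p
O = 1/44249 ≈ 2.2599e-5
a = -1/50367 ≈ -1.9854e-5
d = -19823551/176996 (d = -((4*(-8) + 18)*(-32) - 1*1/44249)/4 = -((-32 + 18)*(-32) - 1/44249)/4 = -(-14*(-32) - 1/44249)/4 = -(448 - 1/44249)/4 = -¼*19823551/44249 = -19823551/176996 ≈ -112.00)
1/(d + a) = 1/(-19823551/176996 - 1/50367) = 1/(-998452970213/8914757532) = -8914757532/998452970213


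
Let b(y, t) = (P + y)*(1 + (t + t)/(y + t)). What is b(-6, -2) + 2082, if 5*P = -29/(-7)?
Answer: 145197/70 ≈ 2074.2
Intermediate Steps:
P = 29/35 (P = (-29/(-7))/5 = (-29*(-⅐))/5 = (⅕)*(29/7) = 29/35 ≈ 0.82857)
b(y, t) = (1 + 2*t/(t + y))*(29/35 + y) (b(y, t) = (29/35 + y)*(1 + (t + t)/(y + t)) = (29/35 + y)*(1 + (2*t)/(t + y)) = (29/35 + y)*(1 + 2*t/(t + y)) = (1 + 2*t/(t + y))*(29/35 + y))
b(-6, -2) + 2082 = ((-6)² + (29/35)*(-6) + (87/35)*(-2) + 3*(-2)*(-6))/(-2 - 6) + 2082 = (36 - 174/35 - 174/35 + 36)/(-8) + 2082 = -⅛*2172/35 + 2082 = -543/70 + 2082 = 145197/70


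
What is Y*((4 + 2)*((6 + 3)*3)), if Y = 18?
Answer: 2916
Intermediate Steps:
Y*((4 + 2)*((6 + 3)*3)) = 18*((4 + 2)*((6 + 3)*3)) = 18*(6*(9*3)) = 18*(6*27) = 18*162 = 2916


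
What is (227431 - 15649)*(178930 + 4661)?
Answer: 38881269162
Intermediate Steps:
(227431 - 15649)*(178930 + 4661) = 211782*183591 = 38881269162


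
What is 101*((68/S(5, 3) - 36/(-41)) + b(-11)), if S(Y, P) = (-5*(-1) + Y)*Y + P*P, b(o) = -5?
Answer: -725483/2419 ≈ -299.91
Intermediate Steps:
S(Y, P) = P² + Y*(5 + Y) (S(Y, P) = (5 + Y)*Y + P² = Y*(5 + Y) + P² = P² + Y*(5 + Y))
101*((68/S(5, 3) - 36/(-41)) + b(-11)) = 101*((68/(3² + 5² + 5*5) - 36/(-41)) - 5) = 101*((68/(9 + 25 + 25) - 36*(-1/41)) - 5) = 101*((68/59 + 36/41) - 5) = 101*(4912/2419 - 5) = 101*(-7183/2419) = -725483/2419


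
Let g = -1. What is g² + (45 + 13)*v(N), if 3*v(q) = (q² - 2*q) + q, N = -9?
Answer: 1741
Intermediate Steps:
v(q) = -q/3 + q²/3 (v(q) = ((q² - 2*q) + q)/3 = (q² - q)/3 = -q/3 + q²/3)
g² + (45 + 13)*v(N) = (-1)² + (45 + 13)*((⅓)*(-9)*(-1 - 9)) = 1 + 58*((⅓)*(-9)*(-10)) = 1 + 58*30 = 1 + 1740 = 1741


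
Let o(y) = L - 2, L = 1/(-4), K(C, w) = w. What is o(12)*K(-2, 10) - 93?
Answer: -231/2 ≈ -115.50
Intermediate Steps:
L = -1/4 (L = 1*(-1/4) = -1/4 ≈ -0.25000)
o(y) = -9/4 (o(y) = -1/4 - 2 = -9/4)
o(12)*K(-2, 10) - 93 = -9/4*10 - 93 = -45/2 - 93 = -231/2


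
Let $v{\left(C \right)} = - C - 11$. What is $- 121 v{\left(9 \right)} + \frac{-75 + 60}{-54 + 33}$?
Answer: $\frac{16945}{7} \approx 2420.7$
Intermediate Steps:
$v{\left(C \right)} = -11 - C$
$- 121 v{\left(9 \right)} + \frac{-75 + 60}{-54 + 33} = - 121 \left(-11 - 9\right) + \frac{-75 + 60}{-54 + 33} = - 121 \left(-11 - 9\right) - \frac{15}{-21} = \left(-121\right) \left(-20\right) - - \frac{5}{7} = 2420 + \frac{5}{7} = \frac{16945}{7}$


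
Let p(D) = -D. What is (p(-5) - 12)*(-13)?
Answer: 91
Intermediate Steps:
(p(-5) - 12)*(-13) = (-1*(-5) - 12)*(-13) = (5 - 12)*(-13) = -7*(-13) = 91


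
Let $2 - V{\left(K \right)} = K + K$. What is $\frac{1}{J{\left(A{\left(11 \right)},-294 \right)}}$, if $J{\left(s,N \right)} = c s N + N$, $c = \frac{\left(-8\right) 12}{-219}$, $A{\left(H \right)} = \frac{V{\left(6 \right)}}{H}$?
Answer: $- \frac{803}{142002} \approx -0.0056548$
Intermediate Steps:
$V{\left(K \right)} = 2 - 2 K$ ($V{\left(K \right)} = 2 - \left(K + K\right) = 2 - 2 K$)
$A{\left(H \right)} = - \frac{10}{H}$ ($A{\left(H \right)} = \frac{2 - 12}{H} = - \frac{10}{H}$)
$c = \frac{32}{73}$ ($c = \left(-96\right) \left(- \frac{1}{219}\right) = \frac{32}{73} \approx 0.43836$)
$J{\left(s,N \right)} = N + \frac{32 N s}{73}$ ($J{\left(s,N \right)} = \frac{32 s}{73} N + N = \frac{32 N s}{73} + N = N + \frac{32 N s}{73}$)
$\frac{1}{J{\left(A{\left(11 \right)},-294 \right)}} = \frac{1}{\frac{1}{73} \left(-294\right) \left(73 + 32 \left(- \frac{10}{11}\right)\right)} = \frac{1}{\frac{1}{73} \left(-294\right) \left(73 - \frac{320}{11}\right)} = \frac{1}{\frac{1}{73} \left(-294\right) \frac{483}{11}} = \frac{1}{- \frac{142002}{803}} = - \frac{803}{142002}$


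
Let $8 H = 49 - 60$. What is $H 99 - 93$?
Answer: $- \frac{1833}{8} \approx -229.13$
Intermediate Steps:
$H = - \frac{11}{8}$ ($H = \frac{49 - 60}{8} = \frac{1}{8} \left(-11\right) = - \frac{11}{8} \approx -1.375$)
$H 99 - 93 = \left(- \frac{11}{8}\right) 99 - 93 = - \frac{1089}{8} - 93 = - \frac{1833}{8}$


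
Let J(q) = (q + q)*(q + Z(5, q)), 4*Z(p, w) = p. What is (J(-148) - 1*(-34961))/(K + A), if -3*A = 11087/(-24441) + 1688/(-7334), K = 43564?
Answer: 21079565698959/11713350995957 ≈ 1.7996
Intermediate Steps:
Z(p, w) = p/4
A = 61284233/268875441 (A = -(11087/(-24441) + 1688/(-7334))/3 = -(11087*(-1/24441) + 1688*(-1/7334))/3 = -(-11087/24441 - 844/3667)/3 = -⅓*(-61284233/89625147) = 61284233/268875441 ≈ 0.22793)
J(q) = 2*q*(5/4 + q) (J(q) = (q + q)*(q + (¼)*5) = (2*q)*(q + 5/4) = (2*q)*(5/4 + q) = 2*q*(5/4 + q))
(J(-148) - 1*(-34961))/(K + A) = ((½)*(-148)*(5 + 4*(-148)) - 1*(-34961))/(43564 + 61284233/268875441) = ((½)*(-148)*(5 - 592) + 34961)/(11713350995957/268875441) = ((½)*(-148)*(-587) + 34961)*(268875441/11713350995957) = (43438 + 34961)*(268875441/11713350995957) = 78399*(268875441/11713350995957) = 21079565698959/11713350995957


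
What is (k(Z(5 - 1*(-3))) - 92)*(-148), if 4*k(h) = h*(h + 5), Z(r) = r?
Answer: 9768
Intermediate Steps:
k(h) = h*(5 + h)/4 (k(h) = (h*(h + 5))/4 = (h*(5 + h))/4 = h*(5 + h)/4)
(k(Z(5 - 1*(-3))) - 92)*(-148) = ((5 - 1*(-3))*(5 + (5 - 1*(-3)))/4 - 92)*(-148) = ((5 + 3)*(5 + (5 + 3))/4 - 92)*(-148) = ((¼)*8*(5 + 8) - 92)*(-148) = ((¼)*8*13 - 92)*(-148) = (26 - 92)*(-148) = -66*(-148) = 9768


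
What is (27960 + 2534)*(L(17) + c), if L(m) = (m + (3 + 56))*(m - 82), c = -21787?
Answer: -815013138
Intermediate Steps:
L(m) = (-82 + m)*(59 + m) (L(m) = (m + 59)*(-82 + m) = (59 + m)*(-82 + m) = (-82 + m)*(59 + m))
(27960 + 2534)*(L(17) + c) = (27960 + 2534)*((-4838 + 17**2 - 23*17) - 21787) = 30494*((-4838 + 289 - 391) - 21787) = 30494*(-4940 - 21787) = 30494*(-26727) = -815013138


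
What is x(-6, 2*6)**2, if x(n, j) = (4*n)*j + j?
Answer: 76176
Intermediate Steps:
x(n, j) = j + 4*j*n (x(n, j) = 4*j*n + j = j + 4*j*n)
x(-6, 2*6)**2 = ((2*6)*(1 + 4*(-6)))**2 = (12*(1 - 24))**2 = (12*(-23))**2 = (-276)**2 = 76176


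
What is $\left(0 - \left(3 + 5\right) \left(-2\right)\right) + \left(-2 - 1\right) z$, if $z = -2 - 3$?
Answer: $31$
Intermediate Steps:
$z = -5$ ($z = -2 - 3 = -5$)
$\left(0 - \left(3 + 5\right) \left(-2\right)\right) + \left(-2 - 1\right) z = \left(0 - \left(3 + 5\right) \left(-2\right)\right) + \left(-2 - 1\right) \left(-5\right) = \left(0 - 8 \left(-2\right)\right) + \left(-2 - 1\right) \left(-5\right) = \left(0 - -16\right) - -15 = \left(0 + 16\right) + 15 = 16 + 15 = 31$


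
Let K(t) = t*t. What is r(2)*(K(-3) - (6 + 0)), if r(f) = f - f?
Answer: 0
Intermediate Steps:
r(f) = 0
K(t) = t²
r(2)*(K(-3) - (6 + 0)) = 0*((-3)² - (6 + 0)) = 0*(9 - 1*6) = 0*(9 - 6) = 0*3 = 0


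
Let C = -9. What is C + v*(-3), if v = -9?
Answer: 18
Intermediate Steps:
C + v*(-3) = -9 - 9*(-3) = -9 + 27 = 18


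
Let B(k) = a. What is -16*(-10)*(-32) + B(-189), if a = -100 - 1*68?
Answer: -5288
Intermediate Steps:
a = -168 (a = -100 - 68 = -168)
B(k) = -168
-16*(-10)*(-32) + B(-189) = -16*(-10)*(-32) - 168 = 160*(-32) - 168 = -5120 - 168 = -5288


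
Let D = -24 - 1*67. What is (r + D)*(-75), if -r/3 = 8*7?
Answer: 19425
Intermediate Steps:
D = -91 (D = -24 - 67 = -91)
r = -168 (r = -24*7 = -3*56 = -168)
(r + D)*(-75) = (-168 - 91)*(-75) = -259*(-75) = 19425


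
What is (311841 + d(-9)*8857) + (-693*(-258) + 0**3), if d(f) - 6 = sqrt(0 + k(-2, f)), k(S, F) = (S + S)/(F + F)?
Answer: 543777 + 8857*sqrt(2)/3 ≈ 5.4795e+5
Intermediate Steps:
k(S, F) = S/F (k(S, F) = (2*S)/((2*F)) = (2*S)*(1/(2*F)) = S/F)
d(f) = 6 + sqrt(2)*sqrt(-1/f) (d(f) = 6 + sqrt(0 - 2/f) = 6 + sqrt(-2/f) = 6 + sqrt(2)*sqrt(-1/f))
(311841 + d(-9)*8857) + (-693*(-258) + 0**3) = (311841 + (6 + sqrt(2)*sqrt(-1/(-9)))*8857) + (-693*(-258) + 0**3) = (311841 + (6 + sqrt(2)*sqrt(-1*(-1/9)))*8857) + (178794 + 0) = (311841 + (6 + sqrt(2)*sqrt(1/9))*8857) + 178794 = (311841 + (6 + sqrt(2)*(1/3))*8857) + 178794 = (311841 + (6 + sqrt(2)/3)*8857) + 178794 = (311841 + (53142 + 8857*sqrt(2)/3)) + 178794 = (364983 + 8857*sqrt(2)/3) + 178794 = 543777 + 8857*sqrt(2)/3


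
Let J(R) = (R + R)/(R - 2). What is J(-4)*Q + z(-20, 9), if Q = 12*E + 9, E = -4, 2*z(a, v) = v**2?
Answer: -23/2 ≈ -11.500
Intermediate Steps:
z(a, v) = v**2/2
J(R) = 2*R/(-2 + R) (J(R) = (2*R)/(-2 + R) = 2*R/(-2 + R))
Q = -39 (Q = 12*(-4) + 9 = -48 + 9 = -39)
J(-4)*Q + z(-20, 9) = (2*(-4)/(-2 - 4))*(-39) + (1/2)*9**2 = (2*(-4)/(-6))*(-39) + (1/2)*81 = (2*(-4)*(-1/6))*(-39) + 81/2 = (4/3)*(-39) + 81/2 = -52 + 81/2 = -23/2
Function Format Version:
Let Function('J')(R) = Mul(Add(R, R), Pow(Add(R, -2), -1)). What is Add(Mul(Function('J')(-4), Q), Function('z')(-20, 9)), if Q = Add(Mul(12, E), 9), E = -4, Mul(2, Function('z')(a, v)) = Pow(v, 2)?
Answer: Rational(-23, 2) ≈ -11.500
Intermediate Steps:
Function('z')(a, v) = Mul(Rational(1, 2), Pow(v, 2))
Function('J')(R) = Mul(2, R, Pow(Add(-2, R), -1)) (Function('J')(R) = Mul(Mul(2, R), Pow(Add(-2, R), -1)) = Mul(2, R, Pow(Add(-2, R), -1)))
Q = -39 (Q = Add(Mul(12, -4), 9) = Add(-48, 9) = -39)
Add(Mul(Function('J')(-4), Q), Function('z')(-20, 9)) = Add(Mul(Mul(2, -4, Pow(Add(-2, -4), -1)), -39), Mul(Rational(1, 2), Pow(9, 2))) = Add(Mul(Mul(2, -4, Pow(-6, -1)), -39), Mul(Rational(1, 2), 81)) = Add(Mul(Mul(2, -4, Rational(-1, 6)), -39), Rational(81, 2)) = Add(Mul(Rational(4, 3), -39), Rational(81, 2)) = Add(-52, Rational(81, 2)) = Rational(-23, 2)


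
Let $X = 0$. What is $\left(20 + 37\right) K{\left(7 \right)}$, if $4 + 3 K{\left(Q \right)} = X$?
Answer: $-76$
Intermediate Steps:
$K{\left(Q \right)} = - \frac{4}{3}$ ($K{\left(Q \right)} = - \frac{4}{3} + \frac{1}{3} \cdot 0 = - \frac{4}{3} + 0 = - \frac{4}{3}$)
$\left(20 + 37\right) K{\left(7 \right)} = \left(20 + 37\right) \left(- \frac{4}{3}\right) = 57 \left(- \frac{4}{3}\right) = -76$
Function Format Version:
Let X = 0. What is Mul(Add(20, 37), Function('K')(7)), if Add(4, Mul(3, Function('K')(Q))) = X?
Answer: -76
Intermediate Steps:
Function('K')(Q) = Rational(-4, 3) (Function('K')(Q) = Add(Rational(-4, 3), Mul(Rational(1, 3), 0)) = Add(Rational(-4, 3), 0) = Rational(-4, 3))
Mul(Add(20, 37), Function('K')(7)) = Mul(Add(20, 37), Rational(-4, 3)) = Mul(57, Rational(-4, 3)) = -76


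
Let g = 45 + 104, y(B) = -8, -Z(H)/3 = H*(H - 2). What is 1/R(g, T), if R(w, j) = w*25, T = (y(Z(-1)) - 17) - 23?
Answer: 1/3725 ≈ 0.00026846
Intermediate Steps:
Z(H) = -3*H*(-2 + H) (Z(H) = -3*H*(H - 2) = -3*H*(-2 + H))
g = 149
T = -48 (T = (-8 - 17) - 23 = -25 - 23 = -48)
R(w, j) = 25*w
1/R(g, T) = 1/(25*149) = 1/3725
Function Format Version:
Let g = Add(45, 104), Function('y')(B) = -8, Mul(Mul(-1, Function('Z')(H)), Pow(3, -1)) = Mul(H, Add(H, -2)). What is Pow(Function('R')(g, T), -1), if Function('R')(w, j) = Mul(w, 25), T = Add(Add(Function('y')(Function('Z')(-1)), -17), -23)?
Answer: Rational(1, 3725) ≈ 0.00026846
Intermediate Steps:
Function('Z')(H) = Mul(-3, H, Add(-2, H)) (Function('Z')(H) = Mul(-3, Mul(H, Add(H, -2))) = Mul(-3, Mul(H, Add(-2, H))) = Mul(-3, H, Add(-2, H)))
g = 149
T = -48 (T = Add(Add(-8, -17), -23) = Add(-25, -23) = -48)
Function('R')(w, j) = Mul(25, w)
Pow(Function('R')(g, T), -1) = Pow(Mul(25, 149), -1) = Pow(3725, -1) = Rational(1, 3725)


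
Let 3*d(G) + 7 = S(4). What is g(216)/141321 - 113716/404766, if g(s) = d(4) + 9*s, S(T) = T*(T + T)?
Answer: -848901149/3177885327 ≈ -0.26713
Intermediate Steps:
S(T) = 2*T² (S(T) = T*(2*T) = 2*T²)
d(G) = 25/3 (d(G) = -7/3 + (2*4²)/3 = -7/3 + (2*16)/3 = -7/3 + (⅓)*32 = -7/3 + 32/3 = 25/3)
g(s) = 25/3 + 9*s
g(216)/141321 - 113716/404766 = (25/3 + 9*216)/141321 - 113716/404766 = (25/3 + 1944)*(1/141321) - 113716*1/404766 = (5857/3)*(1/141321) - 56858/202383 = 5857/423963 - 56858/202383 = -848901149/3177885327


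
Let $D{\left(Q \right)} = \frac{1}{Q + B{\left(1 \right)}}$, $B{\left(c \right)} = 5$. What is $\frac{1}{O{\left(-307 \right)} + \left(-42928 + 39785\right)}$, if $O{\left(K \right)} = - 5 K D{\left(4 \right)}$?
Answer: $- \frac{9}{26752} \approx -0.00033642$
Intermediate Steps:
$D{\left(Q \right)} = \frac{1}{5 + Q}$ ($D{\left(Q \right)} = \frac{1}{Q + 5} = \frac{1}{5 + Q}$)
$O{\left(K \right)} = - \frac{5 K}{9}$ ($O{\left(K \right)} = \frac{\left(-5\right) K}{5 + 4} = \frac{\left(-5\right) K}{9} = - 5 K \frac{1}{9} = - \frac{5 K}{9}$)
$\frac{1}{O{\left(-307 \right)} + \left(-42928 + 39785\right)} = \frac{1}{\left(- \frac{5}{9}\right) \left(-307\right) + \left(-42928 + 39785\right)} = \frac{1}{\frac{1535}{9} - 3143} = \frac{1}{- \frac{26752}{9}} = - \frac{9}{26752}$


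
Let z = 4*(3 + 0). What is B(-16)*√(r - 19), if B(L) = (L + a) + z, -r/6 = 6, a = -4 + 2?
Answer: -6*I*√55 ≈ -44.497*I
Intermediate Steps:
z = 12 (z = 4*3 = 12)
a = -2
r = -36 (r = -6*6 = -36)
B(L) = 10 + L (B(L) = (L - 2) + 12 = (-2 + L) + 12 = 10 + L)
B(-16)*√(r - 19) = (10 - 16)*√(-36 - 19) = -6*I*√55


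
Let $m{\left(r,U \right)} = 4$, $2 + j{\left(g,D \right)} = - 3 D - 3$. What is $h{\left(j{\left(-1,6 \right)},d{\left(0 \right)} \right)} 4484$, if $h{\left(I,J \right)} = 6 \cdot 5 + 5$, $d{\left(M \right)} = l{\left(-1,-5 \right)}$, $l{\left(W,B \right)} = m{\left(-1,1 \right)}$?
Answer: $156940$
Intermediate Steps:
$j{\left(g,D \right)} = -5 - 3 D$ ($j{\left(g,D \right)} = -2 - \left(3 + 3 D\right) = -5 - 3 D$)
$l{\left(W,B \right)} = 4$
$d{\left(M \right)} = 4$
$h{\left(I,J \right)} = 35$ ($h{\left(I,J \right)} = 30 + 5 = 35$)
$h{\left(j{\left(-1,6 \right)},d{\left(0 \right)} \right)} 4484 = 35 \cdot 4484 = 156940$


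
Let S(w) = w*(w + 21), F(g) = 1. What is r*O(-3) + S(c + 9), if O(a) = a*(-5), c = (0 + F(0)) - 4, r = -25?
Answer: -213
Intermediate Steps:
c = -3 (c = (0 + 1) - 4 = 1 - 4 = -3)
O(a) = -5*a
S(w) = w*(21 + w)
r*O(-3) + S(c + 9) = -(-125)*(-3) + (-3 + 9)*(21 + (-3 + 9)) = -25*15 + 6*(21 + 6) = -375 + 6*27 = -375 + 162 = -213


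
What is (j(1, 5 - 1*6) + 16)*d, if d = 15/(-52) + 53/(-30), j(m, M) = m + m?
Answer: -4809/130 ≈ -36.992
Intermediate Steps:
j(m, M) = 2*m
d = -1603/780 (d = 15*(-1/52) + 53*(-1/30) = -15/52 - 53/30 = -1603/780 ≈ -2.0551)
(j(1, 5 - 1*6) + 16)*d = (2*1 + 16)*(-1603/780) = (2 + 16)*(-1603/780) = 18*(-1603/780) = -4809/130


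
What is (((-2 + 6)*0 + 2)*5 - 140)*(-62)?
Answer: 8060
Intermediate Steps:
(((-2 + 6)*0 + 2)*5 - 140)*(-62) = ((4*0 + 2)*5 - 140)*(-62) = ((0 + 2)*5 - 140)*(-62) = (2*5 - 140)*(-62) = (10 - 140)*(-62) = -130*(-62) = 8060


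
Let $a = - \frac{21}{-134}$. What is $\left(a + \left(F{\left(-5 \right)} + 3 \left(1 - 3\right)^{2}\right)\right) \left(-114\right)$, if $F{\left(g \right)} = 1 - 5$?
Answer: $- \frac{62301}{67} \approx -929.87$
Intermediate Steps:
$F{\left(g \right)} = -4$
$a = \frac{21}{134}$ ($a = \left(-21\right) \left(- \frac{1}{134}\right) = \frac{21}{134} \approx 0.15672$)
$\left(a + \left(F{\left(-5 \right)} + 3 \left(1 - 3\right)^{2}\right)\right) \left(-114\right) = \left(\frac{21}{134} - \left(4 - 3 \left(1 - 3\right)^{2}\right)\right) \left(-114\right) = \left(\frac{21}{134} - \left(4 - 3 \left(-2\right)^{2}\right)\right) \left(-114\right) = \left(\frac{21}{134} + \left(-4 + 3 \cdot 4\right)\right) \left(-114\right) = \left(\frac{21}{134} + \left(-4 + 12\right)\right) \left(-114\right) = \left(\frac{21}{134} + 8\right) \left(-114\right) = \frac{1093}{134} \left(-114\right) = - \frac{62301}{67}$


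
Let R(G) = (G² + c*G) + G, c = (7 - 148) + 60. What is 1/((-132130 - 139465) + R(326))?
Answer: -1/191399 ≈ -5.2247e-6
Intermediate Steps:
c = -81 (c = -141 + 60 = -81)
R(G) = G² - 80*G (R(G) = (G² - 81*G) + G = G² - 80*G)
1/((-132130 - 139465) + R(326)) = 1/((-132130 - 139465) + 326*(-80 + 326)) = 1/(-271595 + 326*246) = 1/(-271595 + 80196) = 1/(-191399) = -1/191399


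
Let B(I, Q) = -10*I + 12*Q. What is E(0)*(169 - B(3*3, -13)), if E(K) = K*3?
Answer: 0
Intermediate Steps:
E(K) = 3*K
E(0)*(169 - B(3*3, -13)) = (3*0)*(169 - (-30*3 + 12*(-13))) = 0*(169 - (-10*9 - 156)) = 0*(169 - (-90 - 156)) = 0*(169 - 1*(-246)) = 0*(169 + 246) = 0*415 = 0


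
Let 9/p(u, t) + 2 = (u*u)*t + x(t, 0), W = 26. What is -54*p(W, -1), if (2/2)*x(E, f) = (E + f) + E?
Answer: 243/340 ≈ 0.71471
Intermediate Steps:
x(E, f) = f + 2*E (x(E, f) = (E + f) + E = f + 2*E)
p(u, t) = 9/(-2 + 2*t + t*u²) (p(u, t) = 9/(-2 + ((u*u)*t + (0 + 2*t))) = 9/(-2 + (u²*t + 2*t)) = 9/(-2 + (t*u² + 2*t)) = 9/(-2 + (2*t + t*u²)) = 9/(-2 + 2*t + t*u²))
-54*p(W, -1) = -486/(-2 + 2*(-1) - 1*26²) = -486/(-2 - 2 - 1*676) = -486/(-2 - 2 - 676) = -486/(-680) = -486*(-1)/680 = -54*(-9/680) = 243/340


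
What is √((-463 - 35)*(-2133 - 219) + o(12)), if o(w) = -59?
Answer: √1171237 ≈ 1082.2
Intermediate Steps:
√((-463 - 35)*(-2133 - 219) + o(12)) = √((-463 - 35)*(-2133 - 219) - 59) = √(-498*(-2352) - 59) = √(1171296 - 59) = √1171237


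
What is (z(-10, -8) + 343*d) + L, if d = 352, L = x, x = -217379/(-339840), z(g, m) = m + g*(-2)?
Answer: 41035217699/339840 ≈ 1.2075e+5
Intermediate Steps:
z(g, m) = m - 2*g
x = 217379/339840 (x = -217379*(-1/339840) = 217379/339840 ≈ 0.63965)
L = 217379/339840 ≈ 0.63965
(z(-10, -8) + 343*d) + L = ((-8 - 2*(-10)) + 343*352) + 217379/339840 = ((-8 + 20) + 120736) + 217379/339840 = (12 + 120736) + 217379/339840 = 120748 + 217379/339840 = 41035217699/339840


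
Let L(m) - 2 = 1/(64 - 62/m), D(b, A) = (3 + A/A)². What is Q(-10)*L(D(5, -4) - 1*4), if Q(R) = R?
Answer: -7120/353 ≈ -20.170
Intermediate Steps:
D(b, A) = 16 (D(b, A) = (3 + 1)² = 4² = 16)
L(m) = 2 + 1/(64 - 62/m)
Q(-10)*L(D(5, -4) - 1*4) = -5*(-124 + 129*(16 - 1*4))/(-31 + 32*(16 - 1*4)) = -5*(-124 + 129*(16 - 4))/(-31 + 32*(16 - 4)) = -5*(-124 + 129*12)/(-31 + 32*12) = -5*(-124 + 1548)/(-31 + 384) = -5*1424/353 = -10*712/353 = -7120/353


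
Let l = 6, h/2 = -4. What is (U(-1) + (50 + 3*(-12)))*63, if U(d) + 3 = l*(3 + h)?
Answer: -1197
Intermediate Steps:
h = -8 (h = 2*(-4) = -8)
U(d) = -33 (U(d) = -3 + 6*(3 - 8) = -3 + 6*(-5) = -3 - 30 = -33)
(U(-1) + (50 + 3*(-12)))*63 = (-33 + (50 + 3*(-12)))*63 = (-33 + (50 - 36))*63 = (-33 + 14)*63 = -19*63 = -1197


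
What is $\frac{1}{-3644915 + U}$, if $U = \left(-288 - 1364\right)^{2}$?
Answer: $- \frac{1}{915811} \approx -1.0919 \cdot 10^{-6}$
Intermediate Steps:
$U = 2729104$ ($U = \left(-1652\right)^{2} = 2729104$)
$\frac{1}{-3644915 + U} = \frac{1}{-3644915 + 2729104} = \frac{1}{-915811} = - \frac{1}{915811}$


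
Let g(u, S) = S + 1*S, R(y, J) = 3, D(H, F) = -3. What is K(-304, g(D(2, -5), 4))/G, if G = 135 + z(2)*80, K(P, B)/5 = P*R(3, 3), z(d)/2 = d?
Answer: -912/91 ≈ -10.022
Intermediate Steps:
g(u, S) = 2*S (g(u, S) = S + S = 2*S)
z(d) = 2*d
K(P, B) = 15*P (K(P, B) = 5*(P*3) = 5*(3*P) = 15*P)
G = 455 (G = 135 + (2*2)*80 = 135 + 4*80 = 135 + 320 = 455)
K(-304, g(D(2, -5), 4))/G = (15*(-304))/455 = -4560*1/455 = -912/91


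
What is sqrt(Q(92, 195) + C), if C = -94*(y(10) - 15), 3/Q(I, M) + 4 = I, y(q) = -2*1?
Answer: sqrt(3093794)/44 ≈ 39.975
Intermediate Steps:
y(q) = -2
Q(I, M) = 3/(-4 + I)
C = 1598 (C = -94*(-2 - 15) = -94*(-17) = 1598)
sqrt(Q(92, 195) + C) = sqrt(3/(-4 + 92) + 1598) = sqrt(3/88 + 1598) = sqrt(140627/88) = sqrt(3093794)/44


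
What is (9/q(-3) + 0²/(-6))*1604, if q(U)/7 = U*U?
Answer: 1604/7 ≈ 229.14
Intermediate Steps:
q(U) = 7*U² (q(U) = 7*(U*U) = 7*U²)
(9/q(-3) + 0²/(-6))*1604 = (9/((7*(-3)²)) + 0²/(-6))*1604 = (9/((7*9)) + 0*(-⅙))*1604 = (9/63 + 0)*1604 = (9*(1/63) + 0)*1604 = (⅐ + 0)*1604 = (⅐)*1604 = 1604/7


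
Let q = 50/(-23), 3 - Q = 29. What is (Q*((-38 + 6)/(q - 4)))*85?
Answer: -813280/71 ≈ -11455.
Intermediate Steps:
Q = -26 (Q = 3 - 1*29 = 3 - 29 = -26)
q = -50/23 (q = 50*(-1/23) = -50/23 ≈ -2.1739)
(Q*((-38 + 6)/(q - 4)))*85 = -26*(-38 + 6)/(-50/23 - 4)*85 = -(-832)/(-142/23)*85 = -(-832)*(-23)/142*85 = -26*368/71*85 = -9568/71*85 = -813280/71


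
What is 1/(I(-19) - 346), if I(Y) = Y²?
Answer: 1/15 ≈ 0.066667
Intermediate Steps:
1/(I(-19) - 346) = 1/((-19)² - 346) = 1/(361 - 346) = 1/15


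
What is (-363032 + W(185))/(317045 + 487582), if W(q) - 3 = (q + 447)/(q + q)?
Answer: -22386683/49618665 ≈ -0.45117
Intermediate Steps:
W(q) = 3 + (447 + q)/(2*q) (W(q) = 3 + (q + 447)/(q + q) = 3 + (447 + q)/((2*q)) = 3 + (447 + q)*(1/(2*q)) = 3 + (447 + q)/(2*q))
(-363032 + W(185))/(317045 + 487582) = (-363032 + (1/2)*(447 + 7*185)/185)/(317045 + 487582) = (-363032 + (1/2)*(1/185)*(447 + 1295))/804627 = (-363032 + (1/2)*(1/185)*1742)*(1/804627) = (-363032 + 871/185)*(1/804627) = -67160049/185*1/804627 = -22386683/49618665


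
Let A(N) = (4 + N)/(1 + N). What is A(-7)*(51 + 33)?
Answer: 42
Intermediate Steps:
A(N) = (4 + N)/(1 + N)
A(-7)*(51 + 33) = ((4 - 7)/(1 - 7))*(51 + 33) = (-3/(-6))*84 = -⅙*(-3)*84 = (½)*84 = 42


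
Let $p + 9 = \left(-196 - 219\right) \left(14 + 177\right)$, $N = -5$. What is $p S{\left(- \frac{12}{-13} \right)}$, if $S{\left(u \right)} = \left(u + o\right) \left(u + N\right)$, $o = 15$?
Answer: $\frac{66901158}{13} \approx 5.1462 \cdot 10^{6}$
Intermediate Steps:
$p = -79274$ ($p = -9 + \left(-196 - 219\right) \left(14 + 177\right) = -9 - 79265 = -79274$)
$S{\left(u \right)} = \left(-5 + u\right) \left(15 + u\right)$ ($S{\left(u \right)} = \left(u + 15\right) \left(u - 5\right) = \left(15 + u\right) \left(-5 + u\right) = \left(-5 + u\right) \left(15 + u\right)$)
$p S{\left(- \frac{12}{-13} \right)} = - 79274 \left(-75 + \left(- \frac{12}{-13}\right)^{2} + 10 \left(- \frac{12}{-13}\right)\right) = - 79274 \left(-75 + \left(\left(-12\right) \left(- \frac{1}{13}\right)\right)^{2} + 10 \left(\left(-12\right) \left(- \frac{1}{13}\right)\right)\right) = - 79274 \left(-75 + \left(\frac{12}{13}\right)^{2} + 10 \cdot \frac{12}{13}\right) = - 79274 \left(-75 + \frac{144}{169} + \frac{120}{13}\right) = \left(-79274\right) \left(- \frac{10971}{169}\right) = \frac{66901158}{13}$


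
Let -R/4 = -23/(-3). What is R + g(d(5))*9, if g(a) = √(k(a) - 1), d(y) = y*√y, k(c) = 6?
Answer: -92/3 + 9*√5 ≈ -10.542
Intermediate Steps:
R = -92/3 (R = -(-92)/(-3) = -(-92)*(-1)/3 = -4*23/3 = -92/3 ≈ -30.667)
d(y) = y^(3/2)
g(a) = √5 (g(a) = √(6 - 1) = √5)
R + g(d(5))*9 = -92/3 + √5*9 = -92/3 + 9*√5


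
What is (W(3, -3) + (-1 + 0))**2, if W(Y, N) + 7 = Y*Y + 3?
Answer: 16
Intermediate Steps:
W(Y, N) = -4 + Y**2 (W(Y, N) = -7 + (Y*Y + 3) = -7 + (Y**2 + 3) = -7 + (3 + Y**2) = -4 + Y**2)
(W(3, -3) + (-1 + 0))**2 = ((-4 + 3**2) + (-1 + 0))**2 = ((-4 + 9) - 1)**2 = (5 - 1)**2 = 4**2 = 16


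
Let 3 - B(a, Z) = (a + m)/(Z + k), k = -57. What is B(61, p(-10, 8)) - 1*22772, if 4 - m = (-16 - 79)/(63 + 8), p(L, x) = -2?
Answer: -95374631/4189 ≈ -22768.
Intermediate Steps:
m = 379/71 (m = 4 - (-16 - 79)/(63 + 8) = 4 - (-95)/71 = 4 - 1*(-95/71) = 4 + 95/71 = 379/71 ≈ 5.3380)
B(a, Z) = 3 - (379/71 + a)/(-57 + Z) (B(a, Z) = 3 - (a + 379/71)/(Z - 57) = 3 - (379/71 + a)/(-57 + Z))
B(61, p(-10, 8)) - 1*22772 = (-12520/71 - 1*61 + 3*(-2))/(-57 - 2) - 1*22772 = (-12520/71 - 61 - 6)/(-59) - 22772 = -1/59*(-17277/71) - 22772 = 17277/4189 - 22772 = -95374631/4189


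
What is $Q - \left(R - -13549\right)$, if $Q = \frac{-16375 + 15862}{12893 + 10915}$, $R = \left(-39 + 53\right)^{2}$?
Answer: $- \frac{109080491}{7936} \approx -13745.0$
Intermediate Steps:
$R = 196$ ($R = 14^{2} = 196$)
$Q = - \frac{171}{7936}$ ($Q = - \frac{513}{23808} = \left(-513\right) \frac{1}{23808} = - \frac{171}{7936} \approx -0.021547$)
$Q - \left(R - -13549\right) = - \frac{171}{7936} - \left(196 - -13549\right) = - \frac{171}{7936} - \left(196 + 13549\right) = - \frac{171}{7936} - 13745 = - \frac{109080491}{7936}$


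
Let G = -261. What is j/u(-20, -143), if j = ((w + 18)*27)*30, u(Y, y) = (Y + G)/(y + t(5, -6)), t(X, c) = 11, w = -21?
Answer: -320760/281 ≈ -1141.5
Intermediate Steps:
u(Y, y) = (-261 + Y)/(11 + y) (u(Y, y) = (Y - 261)/(y + 11) = (-261 + Y)/(11 + y))
j = -2430 (j = ((-21 + 18)*27)*30 = -3*27*30 = -81*30 = -2430)
j/u(-20, -143) = -2430*(11 - 143)/(-261 - 20) = -2430/(-281/(-132)) = -2430/((-1/132*(-281))) = -2430/281/132 = -2430*132/281 = -320760/281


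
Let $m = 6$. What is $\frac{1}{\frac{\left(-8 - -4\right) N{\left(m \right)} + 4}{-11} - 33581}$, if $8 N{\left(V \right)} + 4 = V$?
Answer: $- \frac{11}{369394} \approx -2.9779 \cdot 10^{-5}$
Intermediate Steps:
$N{\left(V \right)} = - \frac{1}{2} + \frac{V}{8}$
$\frac{1}{\frac{\left(-8 - -4\right) N{\left(m \right)} + 4}{-11} - 33581} = \frac{1}{\frac{\left(-8 - -4\right) \left(- \frac{1}{2} + \frac{1}{8} \cdot 6\right) + 4}{-11} - 33581} = \frac{1}{\left(\left(-8 + 4\right) \left(- \frac{1}{2} + \frac{3}{4}\right) + 4\right) \left(- \frac{1}{11}\right) - 33581} = \frac{1}{\left(\left(-4\right) \frac{1}{4} + 4\right) \left(- \frac{1}{11}\right) - 33581} = \frac{1}{\left(-1 + 4\right) \left(- \frac{1}{11}\right) - 33581} = \frac{1}{3 \left(- \frac{1}{11}\right) - 33581} = \frac{1}{- \frac{3}{11} - 33581} = \frac{1}{- \frac{369394}{11}} = - \frac{11}{369394}$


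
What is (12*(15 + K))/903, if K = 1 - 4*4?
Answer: 0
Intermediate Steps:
K = -15 (K = 1 - 16 = -15)
(12*(15 + K))/903 = (12*(15 - 15))/903 = (12*0)*(1/903) = 0*(1/903) = 0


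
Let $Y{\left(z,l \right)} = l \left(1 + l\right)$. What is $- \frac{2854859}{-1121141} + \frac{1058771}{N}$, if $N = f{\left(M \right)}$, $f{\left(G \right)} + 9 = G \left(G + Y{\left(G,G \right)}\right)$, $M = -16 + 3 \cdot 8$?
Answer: $\frac{169833284820}{101062853} \approx 1680.5$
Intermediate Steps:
$M = 8$ ($M = -16 + 24 = 8$)
$f{\left(G \right)} = -9 + G \left(G + G \left(1 + G\right)\right)$
$N = 631$ ($N = -9 + 8^{3} + 2 \cdot 8^{2} = -9 + 512 + 2 \cdot 64 = -9 + 512 + 128 = 631$)
$- \frac{2854859}{-1121141} + \frac{1058771}{N} = - \frac{2854859}{-1121141} + \frac{1058771}{631} = \left(-2854859\right) \left(- \frac{1}{1121141}\right) + 1058771 \cdot \frac{1}{631} = \frac{407837}{160163} + \frac{1058771}{631} = \frac{169833284820}{101062853}$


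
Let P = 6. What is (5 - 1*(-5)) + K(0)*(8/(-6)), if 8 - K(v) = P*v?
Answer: -2/3 ≈ -0.66667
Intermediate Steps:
K(v) = 8 - 6*v
(5 - 1*(-5)) + K(0)*(8/(-6)) = (5 - 1*(-5)) + (8 - 6*0)*(8/(-6)) = (5 + 5) + (8 + 0)*(8*(-1/6)) = 10 + 8*(-4/3) = 10 - 32/3 = -2/3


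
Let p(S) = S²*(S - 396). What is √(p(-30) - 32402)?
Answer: I*√415802 ≈ 644.83*I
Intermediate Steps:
p(S) = S²*(-396 + S)
√(p(-30) - 32402) = √((-30)²*(-396 - 30) - 32402) = √(900*(-426) - 32402) = √(-383400 - 32402) = √(-415802) = I*√415802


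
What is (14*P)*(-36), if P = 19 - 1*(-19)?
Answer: -19152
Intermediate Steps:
P = 38 (P = 19 + 19 = 38)
(14*P)*(-36) = (14*38)*(-36) = 532*(-36) = -19152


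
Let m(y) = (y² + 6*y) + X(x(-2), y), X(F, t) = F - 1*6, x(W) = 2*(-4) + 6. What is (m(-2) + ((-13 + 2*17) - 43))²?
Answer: 1444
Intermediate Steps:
x(W) = -2 (x(W) = -8 + 6 = -2)
X(F, t) = -6 + F (X(F, t) = F - 6 = -6 + F)
m(y) = -8 + y² + 6*y (m(y) = (y² + 6*y) + (-6 - 2) = (y² + 6*y) - 8 = -8 + y² + 6*y)
(m(-2) + ((-13 + 2*17) - 43))² = ((-8 + (-2)² + 6*(-2)) + ((-13 + 2*17) - 43))² = ((-8 + 4 - 12) + ((-13 + 34) - 43))² = (-16 + (21 - 43))² = (-16 - 22)² = (-38)² = 1444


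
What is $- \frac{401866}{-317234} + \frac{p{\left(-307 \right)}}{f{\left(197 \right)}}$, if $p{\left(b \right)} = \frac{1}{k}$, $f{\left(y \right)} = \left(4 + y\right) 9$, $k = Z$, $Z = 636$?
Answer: $\frac{231178397509}{182492665308} \approx 1.2668$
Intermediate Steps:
$k = 636$
$f{\left(y \right)} = 36 + 9 y$
$p{\left(b \right)} = \frac{1}{636}$
$- \frac{401866}{-317234} + \frac{p{\left(-307 \right)}}{f{\left(197 \right)}} = - \frac{401866}{-317234} + \frac{1}{636 \left(36 + 9 \cdot 197\right)} = \left(-401866\right) \left(- \frac{1}{317234}\right) + \frac{1}{636 \left(36 + 1773\right)} = \frac{200933}{158617} + \frac{1}{636 \cdot 1809} = \frac{200933}{158617} + \frac{1}{636} \cdot \frac{1}{1809} = \frac{200933}{158617} + \frac{1}{1150524} = \frac{231178397509}{182492665308}$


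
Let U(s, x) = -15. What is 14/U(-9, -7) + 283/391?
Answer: -1229/5865 ≈ -0.20955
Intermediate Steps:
14/U(-9, -7) + 283/391 = 14/(-15) + 283/391 = 14*(-1/15) + 283*(1/391) = -14/15 + 283/391 = -1229/5865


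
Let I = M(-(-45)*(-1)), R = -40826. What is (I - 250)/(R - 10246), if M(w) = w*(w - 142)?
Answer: -8165/51072 ≈ -0.15987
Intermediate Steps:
M(w) = w*(-142 + w)
I = 8415 (I = (-(-45)*(-1))*(-142 - (-45)*(-1)) = (-9*5)*(-142 - 9*5) = -45*(-142 - 45) = -45*(-187) = 8415)
(I - 250)/(R - 10246) = (8415 - 250)/(-40826 - 10246) = 8165/(-51072) = 8165*(-1/51072) = -8165/51072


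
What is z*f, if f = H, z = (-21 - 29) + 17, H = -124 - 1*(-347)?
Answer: -7359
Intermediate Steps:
H = 223 (H = -124 + 347 = 223)
z = -33 (z = -50 + 17 = -33)
f = 223
z*f = -33*223 = -7359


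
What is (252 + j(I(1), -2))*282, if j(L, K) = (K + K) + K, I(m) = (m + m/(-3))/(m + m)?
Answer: 69372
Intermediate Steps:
I(m) = 1/3 (I(m) = (m + m*(-1/3))/((2*m)) = (m - m/3)*(1/(2*m)) = (2*m/3)*(1/(2*m)) = 1/3)
j(L, K) = 3*K (j(L, K) = 2*K + K = 3*K)
(252 + j(I(1), -2))*282 = (252 + 3*(-2))*282 = (252 - 6)*282 = 246*282 = 69372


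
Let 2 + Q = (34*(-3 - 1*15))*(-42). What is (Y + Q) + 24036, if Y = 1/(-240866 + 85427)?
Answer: 7731224981/155439 ≈ 49738.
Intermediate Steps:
Y = -1/155439 (Y = 1/(-155439) = -1/155439 ≈ -6.4334e-6)
Q = 25702 (Q = -2 + (34*(-3 - 1*15))*(-42) = -2 + (34*(-3 - 15))*(-42) = -2 + (34*(-18))*(-42) = -2 - 612*(-42) = -2 + 25704 = 25702)
(Y + Q) + 24036 = (-1/155439 + 25702) + 24036 = 3995093177/155439 + 24036 = 7731224981/155439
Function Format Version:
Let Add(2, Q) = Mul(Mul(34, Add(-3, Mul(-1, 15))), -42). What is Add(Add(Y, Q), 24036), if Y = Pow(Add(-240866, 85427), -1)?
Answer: Rational(7731224981, 155439) ≈ 49738.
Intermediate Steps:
Y = Rational(-1, 155439) (Y = Pow(-155439, -1) = Rational(-1, 155439) ≈ -6.4334e-6)
Q = 25702 (Q = Add(-2, Mul(Mul(34, Add(-3, Mul(-1, 15))), -42)) = Add(-2, Mul(Mul(34, Add(-3, -15)), -42)) = Add(-2, Mul(Mul(34, -18), -42)) = Add(-2, Mul(-612, -42)) = Add(-2, 25704) = 25702)
Add(Add(Y, Q), 24036) = Add(Add(Rational(-1, 155439), 25702), 24036) = Add(Rational(3995093177, 155439), 24036) = Rational(7731224981, 155439)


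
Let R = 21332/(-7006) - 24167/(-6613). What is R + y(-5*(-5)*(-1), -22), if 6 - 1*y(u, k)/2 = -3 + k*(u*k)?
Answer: 561032302645/23165339 ≈ 24219.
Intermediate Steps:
y(u, k) = 18 - 2*u*k**2 (y(u, k) = 12 - 2*(-3 + k*(u*k)) = 12 - 2*(-3 + k*(k*u)) = 12 - 2*(-3 + u*k**2) = 12 + (6 - 2*u*k**2) = 18 - 2*u*k**2)
R = 14122743/23165339 (R = 21332*(-1/7006) - 24167*(-1/6613) = -10666/3503 + 24167/6613 = 14122743/23165339 ≈ 0.60965)
R + y(-5*(-5)*(-1), -22) = 14122743/23165339 + (18 - 2*-5*(-5)*(-1)*(-22)**2) = 14122743/23165339 + (18 - 2*25*(-1)*484) = 14122743/23165339 + (18 - 2*(-25)*484) = 14122743/23165339 + (18 + 24200) = 14122743/23165339 + 24218 = 561032302645/23165339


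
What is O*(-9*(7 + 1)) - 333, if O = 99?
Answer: -7461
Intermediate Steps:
O*(-9*(7 + 1)) - 333 = 99*(-9*(7 + 1)) - 333 = 99*(-9*8) - 333 = 99*(-72) - 333 = -7128 - 333 = -7461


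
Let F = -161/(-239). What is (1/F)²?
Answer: 57121/25921 ≈ 2.2037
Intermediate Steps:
F = 161/239 (F = -161*(-1/239) = 161/239 ≈ 0.67364)
(1/F)² = (1/(161/239))² = (239/161)² = 57121/25921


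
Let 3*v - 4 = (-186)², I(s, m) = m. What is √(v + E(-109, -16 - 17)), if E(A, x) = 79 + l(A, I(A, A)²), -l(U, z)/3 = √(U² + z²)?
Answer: √(104511 - 2943*√11882)/3 ≈ 155.02*I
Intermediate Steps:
v = 34600/3 (v = 4/3 + (⅓)*(-186)² = 4/3 + (⅓)*34596 = 4/3 + 11532 = 34600/3 ≈ 11533.)
l(U, z) = -3*√(U² + z²)
E(A, x) = 79 - 3*√(A² + A⁴) (E(A, x) = 79 - 3*√(A² + (A²)²) = 79 - 3*√(A² + A⁴))
√(v + E(-109, -16 - 17)) = √(34600/3 + (79 - 3*√((-109)² + (-109)⁴))) = √(34600/3 + (79 - 3*√(11881 + 141158161))) = √(34600/3 + (79 - 327*√11882)) = √(34837/3 - 327*√11882)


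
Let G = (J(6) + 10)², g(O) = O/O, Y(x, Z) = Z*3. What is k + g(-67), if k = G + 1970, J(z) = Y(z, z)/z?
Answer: 2140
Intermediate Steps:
Y(x, Z) = 3*Z
g(O) = 1
J(z) = 3 (J(z) = (3*z)/z = 3)
G = 169 (G = (3 + 10)² = 13² = 169)
k = 2139 (k = 169 + 1970 = 2139)
k + g(-67) = 2139 + 1 = 2140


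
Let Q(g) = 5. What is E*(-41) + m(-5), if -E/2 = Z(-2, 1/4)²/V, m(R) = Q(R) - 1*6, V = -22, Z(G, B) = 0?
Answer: -1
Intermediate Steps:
m(R) = -1 (m(R) = 5 - 1*6 = 5 - 6 = -1)
E = 0 (E = -2*0²/(-22) = -0*(-1)/22 = -2*0 = 0)
E*(-41) + m(-5) = 0*(-41) - 1 = 0 - 1 = -1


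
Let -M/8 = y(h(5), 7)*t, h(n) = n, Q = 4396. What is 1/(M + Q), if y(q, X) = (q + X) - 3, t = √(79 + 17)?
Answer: 1099/4706788 + 18*√6/1176697 ≈ 0.00027096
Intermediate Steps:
t = 4*√6 (t = √96 = 4*√6 ≈ 9.7980)
y(q, X) = -3 + X + q (y(q, X) = (X + q) - 3 = -3 + X + q)
M = -288*√6 (M = -8*(-3 + 7 + 5)*4*√6 = -72*4*√6 = -288*√6 ≈ -705.45)
1/(M + Q) = 1/(-288*√6 + 4396) = 1/(4396 - 288*√6)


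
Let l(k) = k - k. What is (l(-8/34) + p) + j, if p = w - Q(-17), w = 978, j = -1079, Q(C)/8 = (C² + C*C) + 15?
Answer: -4845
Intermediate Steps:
Q(C) = 120 + 16*C² (Q(C) = 8*((C² + C*C) + 15) = 8*((C² + C²) + 15) = 8*(2*C² + 15) = 8*(15 + 2*C²) = 120 + 16*C²)
p = -3766 (p = 978 - (120 + 16*(-17)²) = 978 - (120 + 16*289) = 978 - (120 + 4624) = 978 - 1*4744 = 978 - 4744 = -3766)
l(k) = 0
(l(-8/34) + p) + j = (0 - 3766) - 1079 = -3766 - 1079 = -4845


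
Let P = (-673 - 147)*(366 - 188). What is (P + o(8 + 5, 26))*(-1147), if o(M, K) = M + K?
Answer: 167371387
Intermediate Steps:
P = -145960 (P = -820*178 = -145960)
o(M, K) = K + M
(P + o(8 + 5, 26))*(-1147) = (-145960 + (26 + (8 + 5)))*(-1147) = (-145960 + (26 + 13))*(-1147) = (-145960 + 39)*(-1147) = -145921*(-1147) = 167371387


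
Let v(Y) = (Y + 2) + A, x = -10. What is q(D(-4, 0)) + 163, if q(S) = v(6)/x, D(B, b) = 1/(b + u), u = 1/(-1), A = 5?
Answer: 1617/10 ≈ 161.70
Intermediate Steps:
v(Y) = 7 + Y (v(Y) = (Y + 2) + 5 = (2 + Y) + 5 = 7 + Y)
u = -1
D(B, b) = 1/(-1 + b) (D(B, b) = 1/(b - 1) = 1/(-1 + b))
q(S) = -13/10 (q(S) = (7 + 6)/(-10) = 13*(-⅒) = -13/10)
q(D(-4, 0)) + 163 = -13/10 + 163 = 1617/10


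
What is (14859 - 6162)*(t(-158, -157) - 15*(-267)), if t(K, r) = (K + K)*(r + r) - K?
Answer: 899156739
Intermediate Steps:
t(K, r) = -K + 4*K*r (t(K, r) = (2*K)*(2*r) - K = 4*K*r - K = -K + 4*K*r)
(14859 - 6162)*(t(-158, -157) - 15*(-267)) = (14859 - 6162)*(-158*(-1 + 4*(-157)) - 15*(-267)) = 8697*(-158*(-1 - 628) + 4005) = 8697*(-158*(-629) + 4005) = 8697*(99382 + 4005) = 8697*103387 = 899156739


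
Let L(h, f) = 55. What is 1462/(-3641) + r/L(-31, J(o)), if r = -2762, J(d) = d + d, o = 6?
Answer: -921532/18205 ≈ -50.620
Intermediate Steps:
J(d) = 2*d
1462/(-3641) + r/L(-31, J(o)) = 1462/(-3641) - 2762/55 = 1462*(-1/3641) - 2762*1/55 = -1462/3641 - 2762/55 = -921532/18205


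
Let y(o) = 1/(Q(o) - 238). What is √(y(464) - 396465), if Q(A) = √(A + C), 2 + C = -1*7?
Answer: √(-94358671 + 396465*√455)/√(238 - √455) ≈ 629.65*I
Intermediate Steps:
C = -9 (C = -2 - 1*7 = -2 - 7 = -9)
Q(A) = √(-9 + A) (Q(A) = √(A - 9) = √(-9 + A))
y(o) = 1/(-238 + √(-9 + o)) (y(o) = 1/(√(-9 + o) - 238) = 1/(-238 + √(-9 + o)))
√(y(464) - 396465) = √(1/(-238 + √(-9 + 464)) - 396465) = √(1/(-238 + √455) - 396465) = √(-396465 + 1/(-238 + √455))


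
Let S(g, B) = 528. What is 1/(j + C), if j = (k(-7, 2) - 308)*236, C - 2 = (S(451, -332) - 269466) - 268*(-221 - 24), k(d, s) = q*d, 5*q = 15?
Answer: -1/280920 ≈ -3.5597e-6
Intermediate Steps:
q = 3 (q = (⅕)*15 = 3)
k(d, s) = 3*d
C = -203276 (C = 2 + ((528 - 269466) - 268*(-221 - 24)) = 2 + (-268938 - 268*(-245)) = 2 + (-268938 + 65660) = 2 - 203278 = -203276)
j = -77644 (j = (3*(-7) - 308)*236 = (-21 - 308)*236 = -329*236 = -77644)
1/(j + C) = 1/(-77644 - 203276) = 1/(-280920) = -1/280920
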